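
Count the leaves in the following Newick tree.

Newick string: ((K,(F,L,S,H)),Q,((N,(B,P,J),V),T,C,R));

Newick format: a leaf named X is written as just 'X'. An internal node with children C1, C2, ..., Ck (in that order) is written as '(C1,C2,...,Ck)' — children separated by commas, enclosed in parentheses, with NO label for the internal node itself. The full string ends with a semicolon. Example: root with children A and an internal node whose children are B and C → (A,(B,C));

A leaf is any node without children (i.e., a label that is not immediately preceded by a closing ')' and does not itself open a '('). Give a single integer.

Newick: ((K,(F,L,S,H)),Q,((N,(B,P,J),V),T,C,R));
Scan left-to-right; a leaf is any maximal label run not followed by '(':
  pos 2: leaf 'K' → count = 1
  pos 5: leaf 'F' → count = 2
  pos 7: leaf 'L' → count = 3
  pos 9: leaf 'S' → count = 4
  pos 11: leaf 'H' → count = 5
  pos 15: leaf 'Q' → count = 6
  pos 19: leaf 'N' → count = 7
  pos 22: leaf 'B' → count = 8
  pos 24: leaf 'P' → count = 9
  pos 26: leaf 'J' → count = 10
  pos 29: leaf 'V' → count = 11
  pos 32: leaf 'T' → count = 12
  pos 34: leaf 'C' → count = 13
  pos 36: leaf 'R' → count = 14
Total leaves: 14

Answer: 14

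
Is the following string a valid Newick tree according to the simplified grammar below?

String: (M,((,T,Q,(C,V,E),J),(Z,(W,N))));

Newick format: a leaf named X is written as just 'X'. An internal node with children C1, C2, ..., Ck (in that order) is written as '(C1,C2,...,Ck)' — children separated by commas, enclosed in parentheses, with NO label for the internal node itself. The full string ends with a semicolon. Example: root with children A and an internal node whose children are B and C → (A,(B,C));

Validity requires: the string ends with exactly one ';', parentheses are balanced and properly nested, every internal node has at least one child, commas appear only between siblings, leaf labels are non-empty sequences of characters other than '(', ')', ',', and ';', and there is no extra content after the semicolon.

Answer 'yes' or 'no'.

Input: (M,((,T,Q,(C,V,E),J),(Z,(W,N))));
Paren balance: 6 '(' vs 6 ')' OK
Ends with single ';': True
Full parse: FAILS (empty leaf label at pos 5)
Valid: False

Answer: no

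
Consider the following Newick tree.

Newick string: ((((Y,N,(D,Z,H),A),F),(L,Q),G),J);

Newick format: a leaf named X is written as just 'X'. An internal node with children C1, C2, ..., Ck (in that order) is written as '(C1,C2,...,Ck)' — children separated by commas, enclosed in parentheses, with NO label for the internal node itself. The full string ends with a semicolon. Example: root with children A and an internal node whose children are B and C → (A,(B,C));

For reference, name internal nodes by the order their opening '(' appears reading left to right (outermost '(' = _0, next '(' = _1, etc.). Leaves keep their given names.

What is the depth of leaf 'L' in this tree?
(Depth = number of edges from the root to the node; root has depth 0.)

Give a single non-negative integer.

Answer: 3

Derivation:
Newick: ((((Y,N,(D,Z,H),A),F),(L,Q),G),J);
Naming internals by '(' encounter order: outermost '(' = _0, next = _1, ...
Query node: L
Path from root: _0 -> _1 -> _5 -> L
Depth of L: 3 (number of edges from root)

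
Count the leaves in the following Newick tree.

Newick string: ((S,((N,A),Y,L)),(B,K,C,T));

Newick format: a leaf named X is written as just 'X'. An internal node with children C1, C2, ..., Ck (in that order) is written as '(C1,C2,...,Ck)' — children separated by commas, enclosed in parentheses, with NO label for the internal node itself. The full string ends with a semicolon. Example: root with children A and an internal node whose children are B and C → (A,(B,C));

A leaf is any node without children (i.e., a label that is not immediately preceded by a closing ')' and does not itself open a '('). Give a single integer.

Newick: ((S,((N,A),Y,L)),(B,K,C,T));
Scan left-to-right; a leaf is any maximal label run not followed by '(':
  pos 2: leaf 'S' → count = 1
  pos 6: leaf 'N' → count = 2
  pos 8: leaf 'A' → count = 3
  pos 11: leaf 'Y' → count = 4
  pos 13: leaf 'L' → count = 5
  pos 18: leaf 'B' → count = 6
  pos 20: leaf 'K' → count = 7
  pos 22: leaf 'C' → count = 8
  pos 24: leaf 'T' → count = 9
Total leaves: 9

Answer: 9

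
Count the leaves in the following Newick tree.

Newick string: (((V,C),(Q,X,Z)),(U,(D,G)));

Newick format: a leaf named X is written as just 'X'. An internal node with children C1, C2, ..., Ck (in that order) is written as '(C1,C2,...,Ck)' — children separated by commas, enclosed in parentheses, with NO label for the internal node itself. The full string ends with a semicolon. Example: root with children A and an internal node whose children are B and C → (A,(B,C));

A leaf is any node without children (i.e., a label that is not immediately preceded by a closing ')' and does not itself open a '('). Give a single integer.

Answer: 8

Derivation:
Newick: (((V,C),(Q,X,Z)),(U,(D,G)));
Scan left-to-right; a leaf is any maximal label run not followed by '(':
  pos 3: leaf 'V' → count = 1
  pos 5: leaf 'C' → count = 2
  pos 9: leaf 'Q' → count = 3
  pos 11: leaf 'X' → count = 4
  pos 13: leaf 'Z' → count = 5
  pos 18: leaf 'U' → count = 6
  pos 21: leaf 'D' → count = 7
  pos 23: leaf 'G' → count = 8
Total leaves: 8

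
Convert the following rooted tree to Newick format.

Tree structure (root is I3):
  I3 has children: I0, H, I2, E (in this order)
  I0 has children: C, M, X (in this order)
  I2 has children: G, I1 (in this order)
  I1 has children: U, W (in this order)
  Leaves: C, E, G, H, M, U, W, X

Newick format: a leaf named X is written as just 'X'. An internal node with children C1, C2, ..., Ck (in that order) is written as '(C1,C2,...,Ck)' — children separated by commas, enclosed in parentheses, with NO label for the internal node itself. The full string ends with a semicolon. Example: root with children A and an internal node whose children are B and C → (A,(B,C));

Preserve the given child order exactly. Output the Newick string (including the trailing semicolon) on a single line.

Answer: ((C,M,X),H,(G,(U,W)),E);

Derivation:
internal I3 with children ['I0', 'H', 'I2', 'E']
  internal I0 with children ['C', 'M', 'X']
    leaf 'C' → 'C'
    leaf 'M' → 'M'
    leaf 'X' → 'X'
  → '(C,M,X)'
  leaf 'H' → 'H'
  internal I2 with children ['G', 'I1']
    leaf 'G' → 'G'
    internal I1 with children ['U', 'W']
      leaf 'U' → 'U'
      leaf 'W' → 'W'
    → '(U,W)'
  → '(G,(U,W))'
  leaf 'E' → 'E'
→ '((C,M,X),H,(G,(U,W)),E)'
Final: ((C,M,X),H,(G,(U,W)),E);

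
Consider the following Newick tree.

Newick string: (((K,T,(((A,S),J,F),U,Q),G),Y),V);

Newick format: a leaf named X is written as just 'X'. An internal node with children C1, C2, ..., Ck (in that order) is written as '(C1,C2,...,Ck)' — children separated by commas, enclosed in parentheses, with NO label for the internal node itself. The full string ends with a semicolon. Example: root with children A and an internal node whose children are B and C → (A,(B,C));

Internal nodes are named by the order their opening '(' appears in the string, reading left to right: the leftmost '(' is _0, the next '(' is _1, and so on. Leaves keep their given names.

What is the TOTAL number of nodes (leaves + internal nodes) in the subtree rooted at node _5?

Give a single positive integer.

Newick: (((K,T,(((A,S),J,F),U,Q),G),Y),V);
Locate _5: it is the '(' at position 9 (the 6th '(' reading left to right).
Query: subtree rooted at _5
_5: subtree_size = 1 + 2
  A: subtree_size = 1 + 0
  S: subtree_size = 1 + 0
Total subtree size of _5: 3

Answer: 3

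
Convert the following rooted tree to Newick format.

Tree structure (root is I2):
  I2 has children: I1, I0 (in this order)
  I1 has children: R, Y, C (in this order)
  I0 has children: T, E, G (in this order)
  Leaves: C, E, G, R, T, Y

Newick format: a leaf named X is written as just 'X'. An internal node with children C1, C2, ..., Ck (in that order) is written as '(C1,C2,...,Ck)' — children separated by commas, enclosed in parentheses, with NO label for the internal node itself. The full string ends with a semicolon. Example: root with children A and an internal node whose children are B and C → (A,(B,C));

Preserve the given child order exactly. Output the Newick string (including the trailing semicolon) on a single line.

internal I2 with children ['I1', 'I0']
  internal I1 with children ['R', 'Y', 'C']
    leaf 'R' → 'R'
    leaf 'Y' → 'Y'
    leaf 'C' → 'C'
  → '(R,Y,C)'
  internal I0 with children ['T', 'E', 'G']
    leaf 'T' → 'T'
    leaf 'E' → 'E'
    leaf 'G' → 'G'
  → '(T,E,G)'
→ '((R,Y,C),(T,E,G))'
Final: ((R,Y,C),(T,E,G));

Answer: ((R,Y,C),(T,E,G));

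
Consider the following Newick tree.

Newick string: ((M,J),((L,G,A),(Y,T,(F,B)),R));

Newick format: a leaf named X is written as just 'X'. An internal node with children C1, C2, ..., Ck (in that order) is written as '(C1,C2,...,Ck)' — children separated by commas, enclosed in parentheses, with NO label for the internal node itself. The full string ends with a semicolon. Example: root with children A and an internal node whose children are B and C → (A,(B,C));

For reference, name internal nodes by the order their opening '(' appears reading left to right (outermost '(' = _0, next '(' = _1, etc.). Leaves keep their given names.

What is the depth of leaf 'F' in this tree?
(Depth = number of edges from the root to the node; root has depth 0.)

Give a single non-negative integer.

Answer: 4

Derivation:
Newick: ((M,J),((L,G,A),(Y,T,(F,B)),R));
Naming internals by '(' encounter order: outermost '(' = _0, next = _1, ...
Query node: F
Path from root: _0 -> _2 -> _4 -> _5 -> F
Depth of F: 4 (number of edges from root)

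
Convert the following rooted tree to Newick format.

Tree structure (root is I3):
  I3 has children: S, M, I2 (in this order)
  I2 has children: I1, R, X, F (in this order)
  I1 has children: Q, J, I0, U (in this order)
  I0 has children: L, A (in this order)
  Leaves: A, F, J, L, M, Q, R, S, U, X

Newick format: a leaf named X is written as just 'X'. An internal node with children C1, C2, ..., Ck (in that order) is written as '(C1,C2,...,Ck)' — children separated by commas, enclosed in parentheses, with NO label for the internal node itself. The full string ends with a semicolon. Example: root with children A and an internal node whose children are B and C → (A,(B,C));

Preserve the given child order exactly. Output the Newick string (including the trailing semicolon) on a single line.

Answer: (S,M,((Q,J,(L,A),U),R,X,F));

Derivation:
internal I3 with children ['S', 'M', 'I2']
  leaf 'S' → 'S'
  leaf 'M' → 'M'
  internal I2 with children ['I1', 'R', 'X', 'F']
    internal I1 with children ['Q', 'J', 'I0', 'U']
      leaf 'Q' → 'Q'
      leaf 'J' → 'J'
      internal I0 with children ['L', 'A']
        leaf 'L' → 'L'
        leaf 'A' → 'A'
      → '(L,A)'
      leaf 'U' → 'U'
    → '(Q,J,(L,A),U)'
    leaf 'R' → 'R'
    leaf 'X' → 'X'
    leaf 'F' → 'F'
  → '((Q,J,(L,A),U),R,X,F)'
→ '(S,M,((Q,J,(L,A),U),R,X,F))'
Final: (S,M,((Q,J,(L,A),U),R,X,F));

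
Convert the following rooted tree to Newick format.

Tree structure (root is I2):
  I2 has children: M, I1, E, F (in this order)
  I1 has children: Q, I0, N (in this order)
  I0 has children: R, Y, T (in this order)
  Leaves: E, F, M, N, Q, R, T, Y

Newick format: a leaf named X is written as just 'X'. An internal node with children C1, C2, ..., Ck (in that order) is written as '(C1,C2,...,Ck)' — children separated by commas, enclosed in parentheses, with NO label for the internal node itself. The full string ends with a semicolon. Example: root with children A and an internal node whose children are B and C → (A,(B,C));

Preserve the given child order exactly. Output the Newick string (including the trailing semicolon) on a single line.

internal I2 with children ['M', 'I1', 'E', 'F']
  leaf 'M' → 'M'
  internal I1 with children ['Q', 'I0', 'N']
    leaf 'Q' → 'Q'
    internal I0 with children ['R', 'Y', 'T']
      leaf 'R' → 'R'
      leaf 'Y' → 'Y'
      leaf 'T' → 'T'
    → '(R,Y,T)'
    leaf 'N' → 'N'
  → '(Q,(R,Y,T),N)'
  leaf 'E' → 'E'
  leaf 'F' → 'F'
→ '(M,(Q,(R,Y,T),N),E,F)'
Final: (M,(Q,(R,Y,T),N),E,F);

Answer: (M,(Q,(R,Y,T),N),E,F);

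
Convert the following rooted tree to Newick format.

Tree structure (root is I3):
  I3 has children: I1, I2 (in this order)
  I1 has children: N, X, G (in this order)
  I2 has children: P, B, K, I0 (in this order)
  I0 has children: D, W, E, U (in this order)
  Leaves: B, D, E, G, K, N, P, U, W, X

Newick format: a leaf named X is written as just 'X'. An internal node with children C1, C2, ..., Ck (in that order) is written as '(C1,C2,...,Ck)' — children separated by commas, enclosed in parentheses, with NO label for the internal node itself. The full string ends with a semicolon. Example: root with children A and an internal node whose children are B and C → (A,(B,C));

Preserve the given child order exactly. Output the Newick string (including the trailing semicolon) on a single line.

Answer: ((N,X,G),(P,B,K,(D,W,E,U)));

Derivation:
internal I3 with children ['I1', 'I2']
  internal I1 with children ['N', 'X', 'G']
    leaf 'N' → 'N'
    leaf 'X' → 'X'
    leaf 'G' → 'G'
  → '(N,X,G)'
  internal I2 with children ['P', 'B', 'K', 'I0']
    leaf 'P' → 'P'
    leaf 'B' → 'B'
    leaf 'K' → 'K'
    internal I0 with children ['D', 'W', 'E', 'U']
      leaf 'D' → 'D'
      leaf 'W' → 'W'
      leaf 'E' → 'E'
      leaf 'U' → 'U'
    → '(D,W,E,U)'
  → '(P,B,K,(D,W,E,U))'
→ '((N,X,G),(P,B,K,(D,W,E,U)))'
Final: ((N,X,G),(P,B,K,(D,W,E,U)));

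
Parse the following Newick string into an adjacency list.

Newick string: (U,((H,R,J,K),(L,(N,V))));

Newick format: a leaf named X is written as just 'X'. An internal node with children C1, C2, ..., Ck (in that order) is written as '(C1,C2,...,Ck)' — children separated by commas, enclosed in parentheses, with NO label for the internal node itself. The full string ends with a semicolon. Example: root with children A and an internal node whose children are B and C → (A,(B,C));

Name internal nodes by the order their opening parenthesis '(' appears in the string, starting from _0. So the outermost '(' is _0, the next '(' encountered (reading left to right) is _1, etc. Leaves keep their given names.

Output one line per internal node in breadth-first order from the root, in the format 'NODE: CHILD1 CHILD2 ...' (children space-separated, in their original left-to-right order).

Answer: _0: U _1
_1: _2 _3
_2: H R J K
_3: L _4
_4: N V

Derivation:
Input: (U,((H,R,J,K),(L,(N,V))));
Scanning left-to-right, naming '(' by encounter order:
  pos 0: '(' -> open internal node _0 (depth 1)
  pos 3: '(' -> open internal node _1 (depth 2)
  pos 4: '(' -> open internal node _2 (depth 3)
  pos 12: ')' -> close internal node _2 (now at depth 2)
  pos 14: '(' -> open internal node _3 (depth 3)
  pos 17: '(' -> open internal node _4 (depth 4)
  pos 21: ')' -> close internal node _4 (now at depth 3)
  pos 22: ')' -> close internal node _3 (now at depth 2)
  pos 23: ')' -> close internal node _1 (now at depth 1)
  pos 24: ')' -> close internal node _0 (now at depth 0)
Total internal nodes: 5
BFS adjacency from root:
  _0: U _1
  _1: _2 _3
  _2: H R J K
  _3: L _4
  _4: N V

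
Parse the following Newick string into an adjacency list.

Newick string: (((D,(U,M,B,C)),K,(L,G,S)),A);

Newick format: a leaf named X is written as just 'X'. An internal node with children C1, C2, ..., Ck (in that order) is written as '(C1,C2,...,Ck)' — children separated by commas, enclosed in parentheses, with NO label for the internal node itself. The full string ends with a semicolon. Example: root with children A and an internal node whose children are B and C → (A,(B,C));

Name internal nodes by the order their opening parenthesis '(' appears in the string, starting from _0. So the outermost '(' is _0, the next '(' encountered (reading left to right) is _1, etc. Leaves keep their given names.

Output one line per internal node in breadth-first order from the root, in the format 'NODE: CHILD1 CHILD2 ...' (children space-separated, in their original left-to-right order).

Answer: _0: _1 A
_1: _2 K _4
_2: D _3
_4: L G S
_3: U M B C

Derivation:
Input: (((D,(U,M,B,C)),K,(L,G,S)),A);
Scanning left-to-right, naming '(' by encounter order:
  pos 0: '(' -> open internal node _0 (depth 1)
  pos 1: '(' -> open internal node _1 (depth 2)
  pos 2: '(' -> open internal node _2 (depth 3)
  pos 5: '(' -> open internal node _3 (depth 4)
  pos 13: ')' -> close internal node _3 (now at depth 3)
  pos 14: ')' -> close internal node _2 (now at depth 2)
  pos 18: '(' -> open internal node _4 (depth 3)
  pos 24: ')' -> close internal node _4 (now at depth 2)
  pos 25: ')' -> close internal node _1 (now at depth 1)
  pos 28: ')' -> close internal node _0 (now at depth 0)
Total internal nodes: 5
BFS adjacency from root:
  _0: _1 A
  _1: _2 K _4
  _2: D _3
  _4: L G S
  _3: U M B C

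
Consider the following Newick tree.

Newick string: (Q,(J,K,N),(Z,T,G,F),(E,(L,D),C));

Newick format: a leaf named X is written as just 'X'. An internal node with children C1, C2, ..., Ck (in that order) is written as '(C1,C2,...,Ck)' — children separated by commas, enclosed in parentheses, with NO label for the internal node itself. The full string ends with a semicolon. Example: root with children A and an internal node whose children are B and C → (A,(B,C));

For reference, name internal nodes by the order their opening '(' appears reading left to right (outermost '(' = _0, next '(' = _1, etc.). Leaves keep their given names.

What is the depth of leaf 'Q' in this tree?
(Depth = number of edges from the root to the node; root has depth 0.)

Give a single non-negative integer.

Newick: (Q,(J,K,N),(Z,T,G,F),(E,(L,D),C));
Naming internals by '(' encounter order: outermost '(' = _0, next = _1, ...
Query node: Q
Path from root: _0 -> Q
Depth of Q: 1 (number of edges from root)

Answer: 1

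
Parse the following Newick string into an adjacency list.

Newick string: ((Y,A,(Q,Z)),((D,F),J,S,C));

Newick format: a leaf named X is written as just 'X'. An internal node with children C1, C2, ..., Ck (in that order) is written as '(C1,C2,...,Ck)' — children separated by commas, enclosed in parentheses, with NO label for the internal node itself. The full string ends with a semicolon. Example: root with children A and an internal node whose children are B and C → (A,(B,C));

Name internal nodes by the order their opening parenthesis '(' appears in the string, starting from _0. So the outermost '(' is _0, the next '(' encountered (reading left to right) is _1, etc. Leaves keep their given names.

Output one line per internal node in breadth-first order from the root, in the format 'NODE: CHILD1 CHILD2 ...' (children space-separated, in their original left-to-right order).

Answer: _0: _1 _3
_1: Y A _2
_3: _4 J S C
_2: Q Z
_4: D F

Derivation:
Input: ((Y,A,(Q,Z)),((D,F),J,S,C));
Scanning left-to-right, naming '(' by encounter order:
  pos 0: '(' -> open internal node _0 (depth 1)
  pos 1: '(' -> open internal node _1 (depth 2)
  pos 6: '(' -> open internal node _2 (depth 3)
  pos 10: ')' -> close internal node _2 (now at depth 2)
  pos 11: ')' -> close internal node _1 (now at depth 1)
  pos 13: '(' -> open internal node _3 (depth 2)
  pos 14: '(' -> open internal node _4 (depth 3)
  pos 18: ')' -> close internal node _4 (now at depth 2)
  pos 25: ')' -> close internal node _3 (now at depth 1)
  pos 26: ')' -> close internal node _0 (now at depth 0)
Total internal nodes: 5
BFS adjacency from root:
  _0: _1 _3
  _1: Y A _2
  _3: _4 J S C
  _2: Q Z
  _4: D F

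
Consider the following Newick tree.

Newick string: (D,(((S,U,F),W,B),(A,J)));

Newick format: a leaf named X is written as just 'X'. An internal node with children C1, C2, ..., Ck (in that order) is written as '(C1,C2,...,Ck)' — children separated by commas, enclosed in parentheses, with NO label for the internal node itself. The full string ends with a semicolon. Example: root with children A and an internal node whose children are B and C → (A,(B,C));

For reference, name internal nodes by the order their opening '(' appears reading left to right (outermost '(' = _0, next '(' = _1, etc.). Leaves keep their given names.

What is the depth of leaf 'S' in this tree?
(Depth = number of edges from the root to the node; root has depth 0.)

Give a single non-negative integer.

Answer: 4

Derivation:
Newick: (D,(((S,U,F),W,B),(A,J)));
Naming internals by '(' encounter order: outermost '(' = _0, next = _1, ...
Query node: S
Path from root: _0 -> _1 -> _2 -> _3 -> S
Depth of S: 4 (number of edges from root)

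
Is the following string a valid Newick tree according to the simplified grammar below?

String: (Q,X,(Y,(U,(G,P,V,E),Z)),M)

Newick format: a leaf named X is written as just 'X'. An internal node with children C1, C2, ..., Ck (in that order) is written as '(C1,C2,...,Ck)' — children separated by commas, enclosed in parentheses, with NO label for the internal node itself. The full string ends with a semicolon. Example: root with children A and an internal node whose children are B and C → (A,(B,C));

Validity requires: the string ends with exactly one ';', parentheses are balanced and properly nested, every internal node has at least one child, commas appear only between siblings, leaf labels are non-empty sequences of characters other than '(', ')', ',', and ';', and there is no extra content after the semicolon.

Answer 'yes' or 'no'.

Answer: no

Derivation:
Input: (Q,X,(Y,(U,(G,P,V,E),Z)),M)
Paren balance: 4 '(' vs 4 ')' OK
Ends with single ';': False
Full parse: FAILS (must end with ;)
Valid: False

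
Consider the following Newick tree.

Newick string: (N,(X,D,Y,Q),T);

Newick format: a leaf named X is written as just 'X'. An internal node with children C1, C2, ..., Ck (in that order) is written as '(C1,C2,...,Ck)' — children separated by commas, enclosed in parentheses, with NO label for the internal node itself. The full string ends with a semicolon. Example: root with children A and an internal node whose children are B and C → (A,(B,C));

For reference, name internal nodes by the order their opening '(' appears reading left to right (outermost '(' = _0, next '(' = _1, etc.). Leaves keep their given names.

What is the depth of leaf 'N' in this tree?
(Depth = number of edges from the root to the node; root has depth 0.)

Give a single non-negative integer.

Answer: 1

Derivation:
Newick: (N,(X,D,Y,Q),T);
Naming internals by '(' encounter order: outermost '(' = _0, next = _1, ...
Query node: N
Path from root: _0 -> N
Depth of N: 1 (number of edges from root)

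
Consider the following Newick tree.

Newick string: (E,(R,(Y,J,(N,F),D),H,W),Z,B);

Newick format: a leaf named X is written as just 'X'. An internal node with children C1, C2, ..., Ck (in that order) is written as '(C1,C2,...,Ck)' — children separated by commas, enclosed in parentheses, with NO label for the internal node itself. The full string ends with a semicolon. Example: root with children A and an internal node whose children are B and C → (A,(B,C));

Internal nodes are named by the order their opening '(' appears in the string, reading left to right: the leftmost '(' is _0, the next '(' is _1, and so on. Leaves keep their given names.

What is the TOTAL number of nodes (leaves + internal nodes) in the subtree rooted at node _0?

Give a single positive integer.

Answer: 15

Derivation:
Newick: (E,(R,(Y,J,(N,F),D),H,W),Z,B);
Locate _0: it is the '(' at position 0 (the 1st '(' reading left to right).
Query: subtree rooted at _0
_0: subtree_size = 1 + 14
  E: subtree_size = 1 + 0
  _1: subtree_size = 1 + 10
    R: subtree_size = 1 + 0
    _2: subtree_size = 1 + 6
      Y: subtree_size = 1 + 0
      J: subtree_size = 1 + 0
      _3: subtree_size = 1 + 2
        N: subtree_size = 1 + 0
        F: subtree_size = 1 + 0
      D: subtree_size = 1 + 0
    H: subtree_size = 1 + 0
    W: subtree_size = 1 + 0
  Z: subtree_size = 1 + 0
  B: subtree_size = 1 + 0
Total subtree size of _0: 15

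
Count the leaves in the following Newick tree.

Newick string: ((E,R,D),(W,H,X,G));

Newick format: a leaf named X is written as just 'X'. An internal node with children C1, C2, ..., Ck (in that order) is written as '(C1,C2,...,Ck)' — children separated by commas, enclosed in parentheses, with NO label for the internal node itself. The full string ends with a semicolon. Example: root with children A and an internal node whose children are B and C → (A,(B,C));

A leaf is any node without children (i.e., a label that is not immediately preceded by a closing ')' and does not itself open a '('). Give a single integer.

Answer: 7

Derivation:
Newick: ((E,R,D),(W,H,X,G));
Scan left-to-right; a leaf is any maximal label run not followed by '(':
  pos 2: leaf 'E' → count = 1
  pos 4: leaf 'R' → count = 2
  pos 6: leaf 'D' → count = 3
  pos 10: leaf 'W' → count = 4
  pos 12: leaf 'H' → count = 5
  pos 14: leaf 'X' → count = 6
  pos 16: leaf 'G' → count = 7
Total leaves: 7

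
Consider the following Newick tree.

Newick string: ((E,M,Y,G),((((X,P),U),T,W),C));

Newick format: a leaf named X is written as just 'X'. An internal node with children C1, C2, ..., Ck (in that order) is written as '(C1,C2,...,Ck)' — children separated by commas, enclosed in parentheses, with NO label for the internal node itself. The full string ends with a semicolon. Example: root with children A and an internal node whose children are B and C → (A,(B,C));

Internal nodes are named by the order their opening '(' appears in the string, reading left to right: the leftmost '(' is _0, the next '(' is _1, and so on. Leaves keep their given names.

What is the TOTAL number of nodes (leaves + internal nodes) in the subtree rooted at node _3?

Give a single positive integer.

Newick: ((E,M,Y,G),((((X,P),U),T,W),C));
Locate _3: it is the '(' at position 12 (the 4th '(' reading left to right).
Query: subtree rooted at _3
_3: subtree_size = 1 + 7
  _4: subtree_size = 1 + 4
    _5: subtree_size = 1 + 2
      X: subtree_size = 1 + 0
      P: subtree_size = 1 + 0
    U: subtree_size = 1 + 0
  T: subtree_size = 1 + 0
  W: subtree_size = 1 + 0
Total subtree size of _3: 8

Answer: 8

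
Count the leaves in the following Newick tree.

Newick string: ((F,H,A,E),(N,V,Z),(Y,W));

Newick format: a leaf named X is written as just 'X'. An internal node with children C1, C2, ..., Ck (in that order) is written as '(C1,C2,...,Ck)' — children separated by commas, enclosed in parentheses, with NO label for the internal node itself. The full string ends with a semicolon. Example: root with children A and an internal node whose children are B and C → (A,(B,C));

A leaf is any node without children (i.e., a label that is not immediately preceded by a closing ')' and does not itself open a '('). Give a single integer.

Newick: ((F,H,A,E),(N,V,Z),(Y,W));
Scan left-to-right; a leaf is any maximal label run not followed by '(':
  pos 2: leaf 'F' → count = 1
  pos 4: leaf 'H' → count = 2
  pos 6: leaf 'A' → count = 3
  pos 8: leaf 'E' → count = 4
  pos 12: leaf 'N' → count = 5
  pos 14: leaf 'V' → count = 6
  pos 16: leaf 'Z' → count = 7
  pos 20: leaf 'Y' → count = 8
  pos 22: leaf 'W' → count = 9
Total leaves: 9

Answer: 9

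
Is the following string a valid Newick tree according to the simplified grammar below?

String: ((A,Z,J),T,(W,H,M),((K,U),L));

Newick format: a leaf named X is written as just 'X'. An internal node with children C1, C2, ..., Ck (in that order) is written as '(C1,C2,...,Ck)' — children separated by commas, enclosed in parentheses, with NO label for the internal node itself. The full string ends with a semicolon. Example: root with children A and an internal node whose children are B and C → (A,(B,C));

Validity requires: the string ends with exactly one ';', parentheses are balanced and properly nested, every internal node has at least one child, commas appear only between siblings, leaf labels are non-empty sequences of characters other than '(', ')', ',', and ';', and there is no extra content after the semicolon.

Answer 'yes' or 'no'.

Answer: yes

Derivation:
Input: ((A,Z,J),T,(W,H,M),((K,U),L));
Paren balance: 5 '(' vs 5 ')' OK
Ends with single ';': True
Full parse: OK
Valid: True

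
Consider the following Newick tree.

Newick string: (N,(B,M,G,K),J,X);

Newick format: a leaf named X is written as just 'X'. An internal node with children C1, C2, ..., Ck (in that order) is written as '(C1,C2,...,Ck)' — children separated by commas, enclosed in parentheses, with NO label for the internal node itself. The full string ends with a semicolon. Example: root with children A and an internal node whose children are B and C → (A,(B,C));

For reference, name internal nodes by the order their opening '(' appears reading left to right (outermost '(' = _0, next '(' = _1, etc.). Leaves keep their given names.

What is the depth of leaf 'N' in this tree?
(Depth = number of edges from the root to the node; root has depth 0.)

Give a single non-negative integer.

Answer: 1

Derivation:
Newick: (N,(B,M,G,K),J,X);
Naming internals by '(' encounter order: outermost '(' = _0, next = _1, ...
Query node: N
Path from root: _0 -> N
Depth of N: 1 (number of edges from root)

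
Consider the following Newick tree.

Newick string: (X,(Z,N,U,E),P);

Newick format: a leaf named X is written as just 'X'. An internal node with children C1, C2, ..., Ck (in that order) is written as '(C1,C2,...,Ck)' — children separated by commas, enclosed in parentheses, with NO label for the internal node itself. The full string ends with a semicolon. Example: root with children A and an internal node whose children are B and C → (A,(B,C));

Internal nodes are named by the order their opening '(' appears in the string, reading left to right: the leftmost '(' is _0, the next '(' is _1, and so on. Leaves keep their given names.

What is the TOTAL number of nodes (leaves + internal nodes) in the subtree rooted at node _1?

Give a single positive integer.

Answer: 5

Derivation:
Newick: (X,(Z,N,U,E),P);
Locate _1: it is the '(' at position 3 (the 2nd '(' reading left to right).
Query: subtree rooted at _1
_1: subtree_size = 1 + 4
  Z: subtree_size = 1 + 0
  N: subtree_size = 1 + 0
  U: subtree_size = 1 + 0
  E: subtree_size = 1 + 0
Total subtree size of _1: 5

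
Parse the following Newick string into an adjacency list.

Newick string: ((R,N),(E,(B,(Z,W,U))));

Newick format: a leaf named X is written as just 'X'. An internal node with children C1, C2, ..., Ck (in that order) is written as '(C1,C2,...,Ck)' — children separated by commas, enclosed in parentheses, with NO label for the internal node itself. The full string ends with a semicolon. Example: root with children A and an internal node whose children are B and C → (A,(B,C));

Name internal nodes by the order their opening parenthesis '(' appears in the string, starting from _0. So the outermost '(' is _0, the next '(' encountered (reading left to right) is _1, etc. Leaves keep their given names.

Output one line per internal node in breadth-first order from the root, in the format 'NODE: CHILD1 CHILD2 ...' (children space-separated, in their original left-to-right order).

Answer: _0: _1 _2
_1: R N
_2: E _3
_3: B _4
_4: Z W U

Derivation:
Input: ((R,N),(E,(B,(Z,W,U))));
Scanning left-to-right, naming '(' by encounter order:
  pos 0: '(' -> open internal node _0 (depth 1)
  pos 1: '(' -> open internal node _1 (depth 2)
  pos 5: ')' -> close internal node _1 (now at depth 1)
  pos 7: '(' -> open internal node _2 (depth 2)
  pos 10: '(' -> open internal node _3 (depth 3)
  pos 13: '(' -> open internal node _4 (depth 4)
  pos 19: ')' -> close internal node _4 (now at depth 3)
  pos 20: ')' -> close internal node _3 (now at depth 2)
  pos 21: ')' -> close internal node _2 (now at depth 1)
  pos 22: ')' -> close internal node _0 (now at depth 0)
Total internal nodes: 5
BFS adjacency from root:
  _0: _1 _2
  _1: R N
  _2: E _3
  _3: B _4
  _4: Z W U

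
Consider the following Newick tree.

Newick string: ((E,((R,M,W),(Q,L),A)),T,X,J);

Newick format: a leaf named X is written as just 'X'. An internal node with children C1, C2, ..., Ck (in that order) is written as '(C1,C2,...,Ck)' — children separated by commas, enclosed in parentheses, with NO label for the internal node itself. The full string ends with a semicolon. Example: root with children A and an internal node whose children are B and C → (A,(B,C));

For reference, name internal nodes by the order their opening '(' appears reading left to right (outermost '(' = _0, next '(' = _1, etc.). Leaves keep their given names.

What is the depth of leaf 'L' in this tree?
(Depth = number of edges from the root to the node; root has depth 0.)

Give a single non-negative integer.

Newick: ((E,((R,M,W),(Q,L),A)),T,X,J);
Naming internals by '(' encounter order: outermost '(' = _0, next = _1, ...
Query node: L
Path from root: _0 -> _1 -> _2 -> _4 -> L
Depth of L: 4 (number of edges from root)

Answer: 4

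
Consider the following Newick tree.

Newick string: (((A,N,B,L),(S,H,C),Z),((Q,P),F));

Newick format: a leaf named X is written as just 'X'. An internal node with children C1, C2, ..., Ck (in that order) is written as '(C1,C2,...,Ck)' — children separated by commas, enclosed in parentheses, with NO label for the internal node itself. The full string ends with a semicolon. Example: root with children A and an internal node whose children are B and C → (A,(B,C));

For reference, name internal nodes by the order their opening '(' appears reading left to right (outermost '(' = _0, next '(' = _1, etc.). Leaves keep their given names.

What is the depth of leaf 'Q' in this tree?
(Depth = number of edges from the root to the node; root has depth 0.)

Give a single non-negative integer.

Answer: 3

Derivation:
Newick: (((A,N,B,L),(S,H,C),Z),((Q,P),F));
Naming internals by '(' encounter order: outermost '(' = _0, next = _1, ...
Query node: Q
Path from root: _0 -> _4 -> _5 -> Q
Depth of Q: 3 (number of edges from root)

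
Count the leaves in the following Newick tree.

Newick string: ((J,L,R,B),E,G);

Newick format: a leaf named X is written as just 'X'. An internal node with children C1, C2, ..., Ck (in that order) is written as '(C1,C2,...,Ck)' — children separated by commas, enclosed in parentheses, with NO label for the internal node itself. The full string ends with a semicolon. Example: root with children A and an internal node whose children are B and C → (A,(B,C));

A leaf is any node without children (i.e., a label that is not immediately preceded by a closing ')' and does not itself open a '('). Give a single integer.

Newick: ((J,L,R,B),E,G);
Scan left-to-right; a leaf is any maximal label run not followed by '(':
  pos 2: leaf 'J' → count = 1
  pos 4: leaf 'L' → count = 2
  pos 6: leaf 'R' → count = 3
  pos 8: leaf 'B' → count = 4
  pos 11: leaf 'E' → count = 5
  pos 13: leaf 'G' → count = 6
Total leaves: 6

Answer: 6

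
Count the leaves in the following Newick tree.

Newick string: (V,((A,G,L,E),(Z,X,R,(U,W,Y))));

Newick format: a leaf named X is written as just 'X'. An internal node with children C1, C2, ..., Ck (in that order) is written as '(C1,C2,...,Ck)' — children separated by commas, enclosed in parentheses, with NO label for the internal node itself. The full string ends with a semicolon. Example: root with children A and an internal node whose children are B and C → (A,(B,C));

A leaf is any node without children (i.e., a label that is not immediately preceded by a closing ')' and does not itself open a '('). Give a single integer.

Newick: (V,((A,G,L,E),(Z,X,R,(U,W,Y))));
Scan left-to-right; a leaf is any maximal label run not followed by '(':
  pos 1: leaf 'V' → count = 1
  pos 5: leaf 'A' → count = 2
  pos 7: leaf 'G' → count = 3
  pos 9: leaf 'L' → count = 4
  pos 11: leaf 'E' → count = 5
  pos 15: leaf 'Z' → count = 6
  pos 17: leaf 'X' → count = 7
  pos 19: leaf 'R' → count = 8
  pos 22: leaf 'U' → count = 9
  pos 24: leaf 'W' → count = 10
  pos 26: leaf 'Y' → count = 11
Total leaves: 11

Answer: 11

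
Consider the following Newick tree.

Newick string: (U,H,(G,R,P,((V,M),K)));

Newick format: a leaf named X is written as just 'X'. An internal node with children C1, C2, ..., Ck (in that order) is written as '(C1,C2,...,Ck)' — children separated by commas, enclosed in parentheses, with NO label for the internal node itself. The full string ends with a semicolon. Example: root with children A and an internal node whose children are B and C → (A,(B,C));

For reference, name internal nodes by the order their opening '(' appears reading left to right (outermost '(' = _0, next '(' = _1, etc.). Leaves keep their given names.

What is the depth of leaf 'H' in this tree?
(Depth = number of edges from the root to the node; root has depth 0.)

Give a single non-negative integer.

Newick: (U,H,(G,R,P,((V,M),K)));
Naming internals by '(' encounter order: outermost '(' = _0, next = _1, ...
Query node: H
Path from root: _0 -> H
Depth of H: 1 (number of edges from root)

Answer: 1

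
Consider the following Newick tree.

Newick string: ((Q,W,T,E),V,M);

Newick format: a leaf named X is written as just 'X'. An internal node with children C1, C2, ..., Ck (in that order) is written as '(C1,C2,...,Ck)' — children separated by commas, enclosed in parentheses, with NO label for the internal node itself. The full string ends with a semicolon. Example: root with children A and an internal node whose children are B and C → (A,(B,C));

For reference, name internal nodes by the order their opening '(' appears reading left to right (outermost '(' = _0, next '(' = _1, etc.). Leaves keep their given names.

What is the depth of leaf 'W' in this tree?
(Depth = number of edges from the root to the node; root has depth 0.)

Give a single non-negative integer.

Answer: 2

Derivation:
Newick: ((Q,W,T,E),V,M);
Naming internals by '(' encounter order: outermost '(' = _0, next = _1, ...
Query node: W
Path from root: _0 -> _1 -> W
Depth of W: 2 (number of edges from root)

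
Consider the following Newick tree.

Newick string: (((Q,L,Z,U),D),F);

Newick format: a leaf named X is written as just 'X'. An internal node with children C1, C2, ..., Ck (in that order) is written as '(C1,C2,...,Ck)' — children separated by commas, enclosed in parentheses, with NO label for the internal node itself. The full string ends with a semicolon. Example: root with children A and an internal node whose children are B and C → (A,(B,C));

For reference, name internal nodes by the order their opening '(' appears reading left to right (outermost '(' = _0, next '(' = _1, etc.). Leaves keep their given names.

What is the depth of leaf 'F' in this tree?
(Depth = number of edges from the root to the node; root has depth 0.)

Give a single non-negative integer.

Newick: (((Q,L,Z,U),D),F);
Naming internals by '(' encounter order: outermost '(' = _0, next = _1, ...
Query node: F
Path from root: _0 -> F
Depth of F: 1 (number of edges from root)

Answer: 1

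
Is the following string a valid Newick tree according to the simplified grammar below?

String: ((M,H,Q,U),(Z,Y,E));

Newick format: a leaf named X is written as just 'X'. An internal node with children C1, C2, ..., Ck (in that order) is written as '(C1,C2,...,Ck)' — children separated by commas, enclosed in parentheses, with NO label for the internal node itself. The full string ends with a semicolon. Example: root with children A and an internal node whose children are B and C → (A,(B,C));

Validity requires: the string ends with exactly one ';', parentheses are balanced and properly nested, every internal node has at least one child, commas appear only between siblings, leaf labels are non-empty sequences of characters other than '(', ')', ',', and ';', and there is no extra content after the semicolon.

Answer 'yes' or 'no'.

Input: ((M,H,Q,U),(Z,Y,E));
Paren balance: 3 '(' vs 3 ')' OK
Ends with single ';': True
Full parse: OK
Valid: True

Answer: yes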